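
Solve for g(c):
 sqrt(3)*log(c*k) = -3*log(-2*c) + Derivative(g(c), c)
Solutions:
 g(c) = C1 + c*(sqrt(3)*log(-k) - 3 - sqrt(3) + 3*log(2)) + c*(sqrt(3) + 3)*log(-c)


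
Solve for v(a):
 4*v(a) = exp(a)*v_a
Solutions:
 v(a) = C1*exp(-4*exp(-a))


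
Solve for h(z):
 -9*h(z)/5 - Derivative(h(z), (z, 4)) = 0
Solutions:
 h(z) = (C1*sin(5^(3/4)*sqrt(6)*z/10) + C2*cos(5^(3/4)*sqrt(6)*z/10))*exp(-5^(3/4)*sqrt(6)*z/10) + (C3*sin(5^(3/4)*sqrt(6)*z/10) + C4*cos(5^(3/4)*sqrt(6)*z/10))*exp(5^(3/4)*sqrt(6)*z/10)


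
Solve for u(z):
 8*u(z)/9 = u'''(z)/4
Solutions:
 u(z) = C3*exp(2*2^(2/3)*3^(1/3)*z/3) + (C1*sin(2^(2/3)*3^(5/6)*z/3) + C2*cos(2^(2/3)*3^(5/6)*z/3))*exp(-2^(2/3)*3^(1/3)*z/3)


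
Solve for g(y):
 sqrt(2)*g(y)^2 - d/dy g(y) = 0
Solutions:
 g(y) = -1/(C1 + sqrt(2)*y)


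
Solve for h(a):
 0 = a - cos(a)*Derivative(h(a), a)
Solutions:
 h(a) = C1 + Integral(a/cos(a), a)


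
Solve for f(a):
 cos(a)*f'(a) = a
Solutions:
 f(a) = C1 + Integral(a/cos(a), a)


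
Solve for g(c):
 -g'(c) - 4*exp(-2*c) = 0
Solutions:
 g(c) = C1 + 2*exp(-2*c)


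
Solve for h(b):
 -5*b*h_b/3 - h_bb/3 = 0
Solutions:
 h(b) = C1 + C2*erf(sqrt(10)*b/2)


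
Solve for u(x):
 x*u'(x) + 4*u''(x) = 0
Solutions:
 u(x) = C1 + C2*erf(sqrt(2)*x/4)


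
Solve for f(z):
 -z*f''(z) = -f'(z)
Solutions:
 f(z) = C1 + C2*z^2


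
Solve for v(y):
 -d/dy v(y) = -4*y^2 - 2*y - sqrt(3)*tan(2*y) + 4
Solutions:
 v(y) = C1 + 4*y^3/3 + y^2 - 4*y - sqrt(3)*log(cos(2*y))/2


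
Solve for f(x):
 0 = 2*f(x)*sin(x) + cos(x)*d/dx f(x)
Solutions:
 f(x) = C1*cos(x)^2


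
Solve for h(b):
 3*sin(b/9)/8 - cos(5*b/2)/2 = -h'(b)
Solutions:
 h(b) = C1 + sin(5*b/2)/5 + 27*cos(b/9)/8


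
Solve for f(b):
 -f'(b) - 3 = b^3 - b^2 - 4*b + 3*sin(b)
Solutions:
 f(b) = C1 - b^4/4 + b^3/3 + 2*b^2 - 3*b + 3*cos(b)


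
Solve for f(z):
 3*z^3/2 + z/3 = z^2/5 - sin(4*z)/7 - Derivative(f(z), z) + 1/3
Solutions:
 f(z) = C1 - 3*z^4/8 + z^3/15 - z^2/6 + z/3 + cos(4*z)/28


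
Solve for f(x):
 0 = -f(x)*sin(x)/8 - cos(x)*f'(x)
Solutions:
 f(x) = C1*cos(x)^(1/8)


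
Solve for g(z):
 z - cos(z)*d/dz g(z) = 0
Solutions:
 g(z) = C1 + Integral(z/cos(z), z)


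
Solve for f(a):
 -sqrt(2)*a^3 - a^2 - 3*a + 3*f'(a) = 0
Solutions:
 f(a) = C1 + sqrt(2)*a^4/12 + a^3/9 + a^2/2


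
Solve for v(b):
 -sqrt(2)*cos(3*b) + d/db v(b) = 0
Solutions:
 v(b) = C1 + sqrt(2)*sin(3*b)/3


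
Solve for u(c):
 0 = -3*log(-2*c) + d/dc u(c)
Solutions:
 u(c) = C1 + 3*c*log(-c) + 3*c*(-1 + log(2))


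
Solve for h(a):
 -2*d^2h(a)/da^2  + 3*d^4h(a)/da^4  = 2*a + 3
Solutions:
 h(a) = C1 + C2*a + C3*exp(-sqrt(6)*a/3) + C4*exp(sqrt(6)*a/3) - a^3/6 - 3*a^2/4


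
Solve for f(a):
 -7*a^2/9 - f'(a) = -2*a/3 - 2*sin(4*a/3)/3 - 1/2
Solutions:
 f(a) = C1 - 7*a^3/27 + a^2/3 + a/2 - cos(4*a/3)/2


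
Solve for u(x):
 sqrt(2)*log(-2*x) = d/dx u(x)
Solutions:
 u(x) = C1 + sqrt(2)*x*log(-x) + sqrt(2)*x*(-1 + log(2))


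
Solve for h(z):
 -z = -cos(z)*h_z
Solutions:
 h(z) = C1 + Integral(z/cos(z), z)


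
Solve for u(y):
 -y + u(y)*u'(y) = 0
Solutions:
 u(y) = -sqrt(C1 + y^2)
 u(y) = sqrt(C1 + y^2)


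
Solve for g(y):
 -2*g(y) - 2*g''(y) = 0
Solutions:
 g(y) = C1*sin(y) + C2*cos(y)


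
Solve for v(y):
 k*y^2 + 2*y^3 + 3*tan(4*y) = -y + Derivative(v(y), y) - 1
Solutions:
 v(y) = C1 + k*y^3/3 + y^4/2 + y^2/2 + y - 3*log(cos(4*y))/4


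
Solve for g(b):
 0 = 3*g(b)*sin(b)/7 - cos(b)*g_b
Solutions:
 g(b) = C1/cos(b)^(3/7)


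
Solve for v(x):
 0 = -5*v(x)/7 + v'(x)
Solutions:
 v(x) = C1*exp(5*x/7)


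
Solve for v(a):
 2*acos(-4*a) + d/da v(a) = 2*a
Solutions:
 v(a) = C1 + a^2 - 2*a*acos(-4*a) - sqrt(1 - 16*a^2)/2


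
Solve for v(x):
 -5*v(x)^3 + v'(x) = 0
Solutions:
 v(x) = -sqrt(2)*sqrt(-1/(C1 + 5*x))/2
 v(x) = sqrt(2)*sqrt(-1/(C1 + 5*x))/2


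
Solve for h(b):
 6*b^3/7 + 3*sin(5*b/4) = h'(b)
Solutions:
 h(b) = C1 + 3*b^4/14 - 12*cos(5*b/4)/5


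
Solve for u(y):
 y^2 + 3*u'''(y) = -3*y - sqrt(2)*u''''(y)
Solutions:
 u(y) = C1 + C2*y + C3*y^2 + C4*exp(-3*sqrt(2)*y/2) - y^5/180 + y^4*(-9 + 2*sqrt(2))/216 + y^3*(-4 + 9*sqrt(2))/162


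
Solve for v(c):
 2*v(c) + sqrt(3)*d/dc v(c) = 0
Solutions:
 v(c) = C1*exp(-2*sqrt(3)*c/3)


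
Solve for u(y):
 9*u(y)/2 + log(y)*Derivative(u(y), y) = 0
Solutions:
 u(y) = C1*exp(-9*li(y)/2)


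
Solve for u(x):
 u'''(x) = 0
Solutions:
 u(x) = C1 + C2*x + C3*x^2


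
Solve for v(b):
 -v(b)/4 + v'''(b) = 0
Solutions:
 v(b) = C3*exp(2^(1/3)*b/2) + (C1*sin(2^(1/3)*sqrt(3)*b/4) + C2*cos(2^(1/3)*sqrt(3)*b/4))*exp(-2^(1/3)*b/4)


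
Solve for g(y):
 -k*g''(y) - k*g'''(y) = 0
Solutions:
 g(y) = C1 + C2*y + C3*exp(-y)


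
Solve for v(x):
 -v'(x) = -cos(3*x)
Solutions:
 v(x) = C1 + sin(3*x)/3


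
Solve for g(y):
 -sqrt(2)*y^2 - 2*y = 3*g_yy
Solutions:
 g(y) = C1 + C2*y - sqrt(2)*y^4/36 - y^3/9


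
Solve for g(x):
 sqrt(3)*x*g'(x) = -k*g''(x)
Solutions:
 g(x) = C1 + C2*sqrt(k)*erf(sqrt(2)*3^(1/4)*x*sqrt(1/k)/2)


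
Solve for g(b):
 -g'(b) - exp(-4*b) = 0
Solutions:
 g(b) = C1 + exp(-4*b)/4


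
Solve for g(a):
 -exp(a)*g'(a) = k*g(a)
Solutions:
 g(a) = C1*exp(k*exp(-a))


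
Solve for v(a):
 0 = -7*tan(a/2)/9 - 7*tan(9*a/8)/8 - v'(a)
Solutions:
 v(a) = C1 + 14*log(cos(a/2))/9 + 7*log(cos(9*a/8))/9


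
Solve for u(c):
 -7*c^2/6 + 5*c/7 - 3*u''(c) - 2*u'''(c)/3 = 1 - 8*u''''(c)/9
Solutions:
 u(c) = C1 + C2*c + C3*exp(-3*c/2) + C4*exp(9*c/4) - 7*c^4/216 + 233*c^3/3402 - 3343*c^2/10206


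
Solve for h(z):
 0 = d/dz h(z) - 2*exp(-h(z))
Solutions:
 h(z) = log(C1 + 2*z)


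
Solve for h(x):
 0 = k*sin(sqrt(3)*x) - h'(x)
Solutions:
 h(x) = C1 - sqrt(3)*k*cos(sqrt(3)*x)/3


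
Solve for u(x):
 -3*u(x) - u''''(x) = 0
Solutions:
 u(x) = (C1*sin(sqrt(2)*3^(1/4)*x/2) + C2*cos(sqrt(2)*3^(1/4)*x/2))*exp(-sqrt(2)*3^(1/4)*x/2) + (C3*sin(sqrt(2)*3^(1/4)*x/2) + C4*cos(sqrt(2)*3^(1/4)*x/2))*exp(sqrt(2)*3^(1/4)*x/2)


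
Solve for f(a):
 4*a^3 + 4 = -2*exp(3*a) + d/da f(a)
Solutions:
 f(a) = C1 + a^4 + 4*a + 2*exp(3*a)/3


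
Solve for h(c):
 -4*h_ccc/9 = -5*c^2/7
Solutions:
 h(c) = C1 + C2*c + C3*c^2 + 3*c^5/112


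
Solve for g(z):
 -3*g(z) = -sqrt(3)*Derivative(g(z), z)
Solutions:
 g(z) = C1*exp(sqrt(3)*z)


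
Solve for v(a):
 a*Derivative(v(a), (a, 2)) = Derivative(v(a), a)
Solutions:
 v(a) = C1 + C2*a^2


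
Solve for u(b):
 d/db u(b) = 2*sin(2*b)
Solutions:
 u(b) = C1 - cos(2*b)


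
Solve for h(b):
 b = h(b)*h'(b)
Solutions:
 h(b) = -sqrt(C1 + b^2)
 h(b) = sqrt(C1 + b^2)


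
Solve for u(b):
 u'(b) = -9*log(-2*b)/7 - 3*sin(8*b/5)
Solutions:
 u(b) = C1 - 9*b*log(-b)/7 - 9*b*log(2)/7 + 9*b/7 + 15*cos(8*b/5)/8


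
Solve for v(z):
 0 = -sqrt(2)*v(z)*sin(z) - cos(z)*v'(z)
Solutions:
 v(z) = C1*cos(z)^(sqrt(2))


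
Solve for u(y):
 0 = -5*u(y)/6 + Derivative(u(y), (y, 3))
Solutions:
 u(y) = C3*exp(5^(1/3)*6^(2/3)*y/6) + (C1*sin(2^(2/3)*3^(1/6)*5^(1/3)*y/4) + C2*cos(2^(2/3)*3^(1/6)*5^(1/3)*y/4))*exp(-5^(1/3)*6^(2/3)*y/12)


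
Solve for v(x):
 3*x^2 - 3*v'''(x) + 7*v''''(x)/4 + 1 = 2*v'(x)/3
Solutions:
 v(x) = C1 + C2*exp(x*(-6^(2/3)*(7*sqrt(145) + 97)^(1/3) - 24*6^(1/3)/(7*sqrt(145) + 97)^(1/3) + 24)/42)*sin(2^(1/3)*3^(1/6)*x*(-2^(1/3)*(7*sqrt(145) + 97)^(1/3) + 8*3^(2/3)/(7*sqrt(145) + 97)^(1/3))/14) + C3*exp(x*(-6^(2/3)*(7*sqrt(145) + 97)^(1/3) - 24*6^(1/3)/(7*sqrt(145) + 97)^(1/3) + 24)/42)*cos(2^(1/3)*3^(1/6)*x*(-2^(1/3)*(7*sqrt(145) + 97)^(1/3) + 8*3^(2/3)/(7*sqrt(145) + 97)^(1/3))/14) + C4*exp(x*(24*6^(1/3)/(7*sqrt(145) + 97)^(1/3) + 12 + 6^(2/3)*(7*sqrt(145) + 97)^(1/3))/21) + 3*x^3/2 - 39*x


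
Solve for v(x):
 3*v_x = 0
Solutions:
 v(x) = C1


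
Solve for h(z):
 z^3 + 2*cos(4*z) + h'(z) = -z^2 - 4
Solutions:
 h(z) = C1 - z^4/4 - z^3/3 - 4*z - sin(4*z)/2


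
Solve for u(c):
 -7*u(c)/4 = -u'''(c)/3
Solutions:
 u(c) = C3*exp(42^(1/3)*c/2) + (C1*sin(14^(1/3)*3^(5/6)*c/4) + C2*cos(14^(1/3)*3^(5/6)*c/4))*exp(-42^(1/3)*c/4)


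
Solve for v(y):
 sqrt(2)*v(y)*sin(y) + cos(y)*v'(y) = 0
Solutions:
 v(y) = C1*cos(y)^(sqrt(2))


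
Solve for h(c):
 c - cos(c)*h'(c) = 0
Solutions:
 h(c) = C1 + Integral(c/cos(c), c)


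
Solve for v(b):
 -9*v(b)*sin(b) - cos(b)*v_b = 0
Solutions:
 v(b) = C1*cos(b)^9


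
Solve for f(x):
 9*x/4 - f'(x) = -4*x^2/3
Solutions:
 f(x) = C1 + 4*x^3/9 + 9*x^2/8


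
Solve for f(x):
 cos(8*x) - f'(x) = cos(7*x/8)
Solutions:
 f(x) = C1 - 8*sin(7*x/8)/7 + sin(8*x)/8


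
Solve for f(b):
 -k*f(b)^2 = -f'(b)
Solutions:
 f(b) = -1/(C1 + b*k)


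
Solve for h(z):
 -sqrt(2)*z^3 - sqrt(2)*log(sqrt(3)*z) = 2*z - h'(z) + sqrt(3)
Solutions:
 h(z) = C1 + sqrt(2)*z^4/4 + z^2 + sqrt(2)*z*log(z) - sqrt(2)*z + sqrt(2)*z*log(3)/2 + sqrt(3)*z


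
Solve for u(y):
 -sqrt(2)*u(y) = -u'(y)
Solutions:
 u(y) = C1*exp(sqrt(2)*y)


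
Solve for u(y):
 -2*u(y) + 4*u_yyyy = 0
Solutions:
 u(y) = C1*exp(-2^(3/4)*y/2) + C2*exp(2^(3/4)*y/2) + C3*sin(2^(3/4)*y/2) + C4*cos(2^(3/4)*y/2)


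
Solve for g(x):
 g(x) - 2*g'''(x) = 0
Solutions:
 g(x) = C3*exp(2^(2/3)*x/2) + (C1*sin(2^(2/3)*sqrt(3)*x/4) + C2*cos(2^(2/3)*sqrt(3)*x/4))*exp(-2^(2/3)*x/4)


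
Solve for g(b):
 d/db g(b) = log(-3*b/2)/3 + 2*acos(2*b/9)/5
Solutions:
 g(b) = C1 + b*log(-b)/3 + 2*b*acos(2*b/9)/5 - b/3 - b*log(2)/3 + b*log(3)/3 - sqrt(81 - 4*b^2)/5


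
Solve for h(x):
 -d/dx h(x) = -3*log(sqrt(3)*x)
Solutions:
 h(x) = C1 + 3*x*log(x) - 3*x + 3*x*log(3)/2


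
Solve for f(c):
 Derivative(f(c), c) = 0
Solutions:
 f(c) = C1


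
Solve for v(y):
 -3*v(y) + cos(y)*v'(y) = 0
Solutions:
 v(y) = C1*(sin(y) + 1)^(3/2)/(sin(y) - 1)^(3/2)


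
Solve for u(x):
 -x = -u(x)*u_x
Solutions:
 u(x) = -sqrt(C1 + x^2)
 u(x) = sqrt(C1 + x^2)


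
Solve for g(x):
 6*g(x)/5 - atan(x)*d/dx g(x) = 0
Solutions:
 g(x) = C1*exp(6*Integral(1/atan(x), x)/5)


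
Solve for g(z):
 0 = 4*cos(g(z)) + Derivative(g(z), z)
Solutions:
 g(z) = pi - asin((C1 + exp(8*z))/(C1 - exp(8*z)))
 g(z) = asin((C1 + exp(8*z))/(C1 - exp(8*z)))


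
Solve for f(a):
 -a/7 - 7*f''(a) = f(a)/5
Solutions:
 f(a) = C1*sin(sqrt(35)*a/35) + C2*cos(sqrt(35)*a/35) - 5*a/7


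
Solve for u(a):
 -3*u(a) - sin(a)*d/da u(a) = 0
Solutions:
 u(a) = C1*(cos(a) + 1)^(3/2)/(cos(a) - 1)^(3/2)


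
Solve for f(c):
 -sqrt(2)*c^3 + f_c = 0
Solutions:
 f(c) = C1 + sqrt(2)*c^4/4


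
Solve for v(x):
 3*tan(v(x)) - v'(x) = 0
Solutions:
 v(x) = pi - asin(C1*exp(3*x))
 v(x) = asin(C1*exp(3*x))


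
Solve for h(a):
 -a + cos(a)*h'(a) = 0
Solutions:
 h(a) = C1 + Integral(a/cos(a), a)


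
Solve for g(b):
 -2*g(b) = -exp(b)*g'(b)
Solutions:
 g(b) = C1*exp(-2*exp(-b))


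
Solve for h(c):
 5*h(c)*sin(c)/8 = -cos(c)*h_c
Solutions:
 h(c) = C1*cos(c)^(5/8)


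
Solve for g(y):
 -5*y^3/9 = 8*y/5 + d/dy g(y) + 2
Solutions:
 g(y) = C1 - 5*y^4/36 - 4*y^2/5 - 2*y


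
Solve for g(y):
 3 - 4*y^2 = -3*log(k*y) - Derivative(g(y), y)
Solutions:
 g(y) = C1 + 4*y^3/3 - 3*y*log(k*y)


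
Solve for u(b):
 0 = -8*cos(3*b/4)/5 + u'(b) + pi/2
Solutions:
 u(b) = C1 - pi*b/2 + 32*sin(3*b/4)/15


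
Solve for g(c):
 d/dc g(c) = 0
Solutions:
 g(c) = C1


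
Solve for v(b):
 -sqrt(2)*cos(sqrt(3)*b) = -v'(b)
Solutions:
 v(b) = C1 + sqrt(6)*sin(sqrt(3)*b)/3


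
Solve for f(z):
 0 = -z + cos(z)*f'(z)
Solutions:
 f(z) = C1 + Integral(z/cos(z), z)


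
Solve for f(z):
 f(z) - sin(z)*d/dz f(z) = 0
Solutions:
 f(z) = C1*sqrt(cos(z) - 1)/sqrt(cos(z) + 1)


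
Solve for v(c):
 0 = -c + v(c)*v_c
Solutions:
 v(c) = -sqrt(C1 + c^2)
 v(c) = sqrt(C1 + c^2)


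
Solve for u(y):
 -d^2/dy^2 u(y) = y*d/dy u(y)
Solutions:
 u(y) = C1 + C2*erf(sqrt(2)*y/2)


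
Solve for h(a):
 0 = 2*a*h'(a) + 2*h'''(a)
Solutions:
 h(a) = C1 + Integral(C2*airyai(-a) + C3*airybi(-a), a)


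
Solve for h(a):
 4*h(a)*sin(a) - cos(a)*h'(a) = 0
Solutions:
 h(a) = C1/cos(a)^4


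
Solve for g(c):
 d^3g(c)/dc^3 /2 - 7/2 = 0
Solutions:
 g(c) = C1 + C2*c + C3*c^2 + 7*c^3/6


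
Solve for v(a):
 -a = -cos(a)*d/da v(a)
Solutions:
 v(a) = C1 + Integral(a/cos(a), a)


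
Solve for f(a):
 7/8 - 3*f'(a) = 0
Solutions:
 f(a) = C1 + 7*a/24


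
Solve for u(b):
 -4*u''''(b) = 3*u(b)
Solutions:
 u(b) = (C1*sin(3^(1/4)*b/2) + C2*cos(3^(1/4)*b/2))*exp(-3^(1/4)*b/2) + (C3*sin(3^(1/4)*b/2) + C4*cos(3^(1/4)*b/2))*exp(3^(1/4)*b/2)


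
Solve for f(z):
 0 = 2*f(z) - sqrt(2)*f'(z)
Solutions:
 f(z) = C1*exp(sqrt(2)*z)


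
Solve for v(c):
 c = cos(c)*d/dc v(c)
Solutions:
 v(c) = C1 + Integral(c/cos(c), c)


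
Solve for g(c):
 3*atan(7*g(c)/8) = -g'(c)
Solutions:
 Integral(1/atan(7*_y/8), (_y, g(c))) = C1 - 3*c


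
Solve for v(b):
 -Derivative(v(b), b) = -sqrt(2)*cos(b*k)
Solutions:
 v(b) = C1 + sqrt(2)*sin(b*k)/k


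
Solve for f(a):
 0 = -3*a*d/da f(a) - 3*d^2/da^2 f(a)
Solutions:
 f(a) = C1 + C2*erf(sqrt(2)*a/2)


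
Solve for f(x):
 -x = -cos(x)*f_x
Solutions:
 f(x) = C1 + Integral(x/cos(x), x)


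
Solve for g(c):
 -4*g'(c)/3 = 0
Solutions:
 g(c) = C1


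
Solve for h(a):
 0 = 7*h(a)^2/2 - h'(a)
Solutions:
 h(a) = -2/(C1 + 7*a)


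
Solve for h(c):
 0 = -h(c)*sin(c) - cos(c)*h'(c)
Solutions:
 h(c) = C1*cos(c)


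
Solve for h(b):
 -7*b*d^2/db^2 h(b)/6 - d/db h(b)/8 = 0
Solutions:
 h(b) = C1 + C2*b^(25/28)


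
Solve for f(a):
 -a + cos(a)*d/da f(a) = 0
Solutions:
 f(a) = C1 + Integral(a/cos(a), a)


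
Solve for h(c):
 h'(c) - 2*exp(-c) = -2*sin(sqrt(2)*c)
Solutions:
 h(c) = C1 + sqrt(2)*cos(sqrt(2)*c) - 2*exp(-c)


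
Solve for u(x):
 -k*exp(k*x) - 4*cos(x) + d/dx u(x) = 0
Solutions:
 u(x) = C1 + exp(k*x) + 4*sin(x)


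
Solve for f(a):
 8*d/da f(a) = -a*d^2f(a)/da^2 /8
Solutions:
 f(a) = C1 + C2/a^63


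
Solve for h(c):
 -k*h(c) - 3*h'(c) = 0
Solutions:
 h(c) = C1*exp(-c*k/3)


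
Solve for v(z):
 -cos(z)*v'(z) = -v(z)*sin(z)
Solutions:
 v(z) = C1/cos(z)


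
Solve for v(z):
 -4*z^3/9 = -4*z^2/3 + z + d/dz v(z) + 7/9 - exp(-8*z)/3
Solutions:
 v(z) = C1 - z^4/9 + 4*z^3/9 - z^2/2 - 7*z/9 - exp(-8*z)/24


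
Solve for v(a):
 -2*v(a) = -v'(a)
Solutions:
 v(a) = C1*exp(2*a)


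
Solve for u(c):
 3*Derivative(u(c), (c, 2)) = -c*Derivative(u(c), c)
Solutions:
 u(c) = C1 + C2*erf(sqrt(6)*c/6)


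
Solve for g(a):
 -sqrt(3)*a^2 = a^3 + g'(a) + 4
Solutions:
 g(a) = C1 - a^4/4 - sqrt(3)*a^3/3 - 4*a


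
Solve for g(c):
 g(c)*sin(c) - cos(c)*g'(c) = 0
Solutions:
 g(c) = C1/cos(c)


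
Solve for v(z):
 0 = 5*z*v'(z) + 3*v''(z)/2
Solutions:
 v(z) = C1 + C2*erf(sqrt(15)*z/3)


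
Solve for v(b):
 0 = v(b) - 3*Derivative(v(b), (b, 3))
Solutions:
 v(b) = C3*exp(3^(2/3)*b/3) + (C1*sin(3^(1/6)*b/2) + C2*cos(3^(1/6)*b/2))*exp(-3^(2/3)*b/6)


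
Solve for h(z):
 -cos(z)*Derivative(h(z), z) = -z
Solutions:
 h(z) = C1 + Integral(z/cos(z), z)


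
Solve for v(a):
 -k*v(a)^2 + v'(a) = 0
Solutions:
 v(a) = -1/(C1 + a*k)


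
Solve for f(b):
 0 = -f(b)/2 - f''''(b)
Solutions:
 f(b) = (C1*sin(2^(1/4)*b/2) + C2*cos(2^(1/4)*b/2))*exp(-2^(1/4)*b/2) + (C3*sin(2^(1/4)*b/2) + C4*cos(2^(1/4)*b/2))*exp(2^(1/4)*b/2)


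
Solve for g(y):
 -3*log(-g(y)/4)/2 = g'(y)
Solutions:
 2*Integral(1/(log(-_y) - 2*log(2)), (_y, g(y)))/3 = C1 - y


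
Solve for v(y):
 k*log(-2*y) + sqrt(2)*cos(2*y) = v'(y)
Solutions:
 v(y) = C1 + k*y*(log(-y) - 1) + k*y*log(2) + sqrt(2)*sin(2*y)/2


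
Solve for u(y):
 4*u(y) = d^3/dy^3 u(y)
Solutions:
 u(y) = C3*exp(2^(2/3)*y) + (C1*sin(2^(2/3)*sqrt(3)*y/2) + C2*cos(2^(2/3)*sqrt(3)*y/2))*exp(-2^(2/3)*y/2)


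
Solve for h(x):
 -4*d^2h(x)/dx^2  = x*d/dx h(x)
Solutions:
 h(x) = C1 + C2*erf(sqrt(2)*x/4)


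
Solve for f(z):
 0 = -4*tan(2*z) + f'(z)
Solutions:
 f(z) = C1 - 2*log(cos(2*z))


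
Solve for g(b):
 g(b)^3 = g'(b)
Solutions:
 g(b) = -sqrt(2)*sqrt(-1/(C1 + b))/2
 g(b) = sqrt(2)*sqrt(-1/(C1 + b))/2


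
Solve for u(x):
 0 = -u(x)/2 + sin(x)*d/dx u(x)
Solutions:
 u(x) = C1*(cos(x) - 1)^(1/4)/(cos(x) + 1)^(1/4)


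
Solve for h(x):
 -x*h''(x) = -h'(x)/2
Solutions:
 h(x) = C1 + C2*x^(3/2)


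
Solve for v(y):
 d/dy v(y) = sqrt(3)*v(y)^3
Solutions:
 v(y) = -sqrt(2)*sqrt(-1/(C1 + sqrt(3)*y))/2
 v(y) = sqrt(2)*sqrt(-1/(C1 + sqrt(3)*y))/2


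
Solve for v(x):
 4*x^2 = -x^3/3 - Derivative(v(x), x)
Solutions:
 v(x) = C1 - x^4/12 - 4*x^3/3


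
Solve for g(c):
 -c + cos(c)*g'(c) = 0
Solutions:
 g(c) = C1 + Integral(c/cos(c), c)


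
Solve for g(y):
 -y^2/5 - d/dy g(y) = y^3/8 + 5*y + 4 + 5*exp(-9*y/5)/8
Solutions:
 g(y) = C1 - y^4/32 - y^3/15 - 5*y^2/2 - 4*y + 25*exp(-9*y/5)/72


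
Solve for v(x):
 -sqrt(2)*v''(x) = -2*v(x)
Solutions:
 v(x) = C1*exp(-2^(1/4)*x) + C2*exp(2^(1/4)*x)


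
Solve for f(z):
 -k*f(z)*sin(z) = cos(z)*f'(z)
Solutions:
 f(z) = C1*exp(k*log(cos(z)))


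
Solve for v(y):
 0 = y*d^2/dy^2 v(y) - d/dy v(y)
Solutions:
 v(y) = C1 + C2*y^2


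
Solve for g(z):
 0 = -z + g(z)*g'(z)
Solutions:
 g(z) = -sqrt(C1 + z^2)
 g(z) = sqrt(C1 + z^2)


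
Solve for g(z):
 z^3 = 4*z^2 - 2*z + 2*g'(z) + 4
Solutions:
 g(z) = C1 + z^4/8 - 2*z^3/3 + z^2/2 - 2*z


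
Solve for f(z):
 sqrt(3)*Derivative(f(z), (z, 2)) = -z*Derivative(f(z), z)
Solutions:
 f(z) = C1 + C2*erf(sqrt(2)*3^(3/4)*z/6)


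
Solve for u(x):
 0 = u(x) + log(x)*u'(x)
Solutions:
 u(x) = C1*exp(-li(x))


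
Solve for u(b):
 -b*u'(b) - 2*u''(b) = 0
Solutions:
 u(b) = C1 + C2*erf(b/2)


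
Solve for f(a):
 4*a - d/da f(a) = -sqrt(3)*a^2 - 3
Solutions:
 f(a) = C1 + sqrt(3)*a^3/3 + 2*a^2 + 3*a


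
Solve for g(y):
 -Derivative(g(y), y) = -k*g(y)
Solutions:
 g(y) = C1*exp(k*y)


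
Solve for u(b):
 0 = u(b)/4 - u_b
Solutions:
 u(b) = C1*exp(b/4)


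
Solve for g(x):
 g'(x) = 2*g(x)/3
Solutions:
 g(x) = C1*exp(2*x/3)


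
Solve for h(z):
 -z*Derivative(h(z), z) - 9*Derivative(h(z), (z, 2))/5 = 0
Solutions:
 h(z) = C1 + C2*erf(sqrt(10)*z/6)


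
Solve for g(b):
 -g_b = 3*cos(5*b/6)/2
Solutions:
 g(b) = C1 - 9*sin(5*b/6)/5


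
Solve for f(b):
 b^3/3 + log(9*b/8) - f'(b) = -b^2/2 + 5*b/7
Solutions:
 f(b) = C1 + b^4/12 + b^3/6 - 5*b^2/14 + b*log(b) - b + b*log(9/8)


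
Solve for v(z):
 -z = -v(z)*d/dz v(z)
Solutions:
 v(z) = -sqrt(C1 + z^2)
 v(z) = sqrt(C1 + z^2)


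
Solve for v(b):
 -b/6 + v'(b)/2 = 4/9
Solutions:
 v(b) = C1 + b^2/6 + 8*b/9


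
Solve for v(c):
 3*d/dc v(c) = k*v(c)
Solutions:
 v(c) = C1*exp(c*k/3)


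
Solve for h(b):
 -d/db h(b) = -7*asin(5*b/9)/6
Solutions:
 h(b) = C1 + 7*b*asin(5*b/9)/6 + 7*sqrt(81 - 25*b^2)/30


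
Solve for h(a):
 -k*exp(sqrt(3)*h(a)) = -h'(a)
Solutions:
 h(a) = sqrt(3)*(2*log(-1/(C1 + a*k)) - log(3))/6


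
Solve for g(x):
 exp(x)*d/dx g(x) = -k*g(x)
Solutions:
 g(x) = C1*exp(k*exp(-x))


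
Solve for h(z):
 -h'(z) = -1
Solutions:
 h(z) = C1 + z


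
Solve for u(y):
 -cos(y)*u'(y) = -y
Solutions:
 u(y) = C1 + Integral(y/cos(y), y)


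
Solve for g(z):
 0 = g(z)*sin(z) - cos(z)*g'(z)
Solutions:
 g(z) = C1/cos(z)


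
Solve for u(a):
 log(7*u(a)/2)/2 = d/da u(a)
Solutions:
 2*Integral(1/(-log(_y) - log(7) + log(2)), (_y, u(a))) = C1 - a


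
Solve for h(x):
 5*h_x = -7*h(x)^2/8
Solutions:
 h(x) = 40/(C1 + 7*x)


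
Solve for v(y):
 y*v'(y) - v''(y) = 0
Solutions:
 v(y) = C1 + C2*erfi(sqrt(2)*y/2)


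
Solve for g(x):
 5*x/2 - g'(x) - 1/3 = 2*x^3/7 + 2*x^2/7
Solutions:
 g(x) = C1 - x^4/14 - 2*x^3/21 + 5*x^2/4 - x/3


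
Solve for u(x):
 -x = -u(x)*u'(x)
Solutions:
 u(x) = -sqrt(C1 + x^2)
 u(x) = sqrt(C1 + x^2)


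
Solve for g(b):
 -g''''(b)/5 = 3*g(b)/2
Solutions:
 g(b) = (C1*sin(30^(1/4)*b/2) + C2*cos(30^(1/4)*b/2))*exp(-30^(1/4)*b/2) + (C3*sin(30^(1/4)*b/2) + C4*cos(30^(1/4)*b/2))*exp(30^(1/4)*b/2)


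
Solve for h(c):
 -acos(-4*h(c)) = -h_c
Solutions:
 Integral(1/acos(-4*_y), (_y, h(c))) = C1 + c


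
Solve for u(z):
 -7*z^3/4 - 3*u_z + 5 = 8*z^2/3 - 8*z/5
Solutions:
 u(z) = C1 - 7*z^4/48 - 8*z^3/27 + 4*z^2/15 + 5*z/3


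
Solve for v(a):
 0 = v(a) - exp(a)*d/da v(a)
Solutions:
 v(a) = C1*exp(-exp(-a))


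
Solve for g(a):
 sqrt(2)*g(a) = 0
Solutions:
 g(a) = 0


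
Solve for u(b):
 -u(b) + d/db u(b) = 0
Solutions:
 u(b) = C1*exp(b)


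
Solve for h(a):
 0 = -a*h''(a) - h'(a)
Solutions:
 h(a) = C1 + C2*log(a)


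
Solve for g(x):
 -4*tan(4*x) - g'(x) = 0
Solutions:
 g(x) = C1 + log(cos(4*x))


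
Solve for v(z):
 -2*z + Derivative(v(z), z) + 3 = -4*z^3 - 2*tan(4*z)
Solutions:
 v(z) = C1 - z^4 + z^2 - 3*z + log(cos(4*z))/2


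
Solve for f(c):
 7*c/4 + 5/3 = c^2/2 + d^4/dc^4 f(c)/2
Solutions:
 f(c) = C1 + C2*c + C3*c^2 + C4*c^3 - c^6/360 + 7*c^5/240 + 5*c^4/36


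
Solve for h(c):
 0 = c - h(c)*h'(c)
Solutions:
 h(c) = -sqrt(C1 + c^2)
 h(c) = sqrt(C1 + c^2)


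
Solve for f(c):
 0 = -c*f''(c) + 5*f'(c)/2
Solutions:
 f(c) = C1 + C2*c^(7/2)


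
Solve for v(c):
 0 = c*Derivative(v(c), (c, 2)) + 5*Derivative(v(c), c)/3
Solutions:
 v(c) = C1 + C2/c^(2/3)


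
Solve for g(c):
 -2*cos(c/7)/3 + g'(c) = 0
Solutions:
 g(c) = C1 + 14*sin(c/7)/3


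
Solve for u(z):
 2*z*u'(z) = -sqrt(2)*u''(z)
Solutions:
 u(z) = C1 + C2*erf(2^(3/4)*z/2)


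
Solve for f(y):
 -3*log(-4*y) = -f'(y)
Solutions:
 f(y) = C1 + 3*y*log(-y) + 3*y*(-1 + 2*log(2))


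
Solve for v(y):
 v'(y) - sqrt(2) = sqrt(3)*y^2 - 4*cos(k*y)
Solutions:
 v(y) = C1 + sqrt(3)*y^3/3 + sqrt(2)*y - 4*sin(k*y)/k


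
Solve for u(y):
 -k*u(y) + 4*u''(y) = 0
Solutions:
 u(y) = C1*exp(-sqrt(k)*y/2) + C2*exp(sqrt(k)*y/2)


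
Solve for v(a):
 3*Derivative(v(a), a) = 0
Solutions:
 v(a) = C1


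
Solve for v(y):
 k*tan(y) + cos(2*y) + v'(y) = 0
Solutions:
 v(y) = C1 + k*log(cos(y)) - sin(2*y)/2


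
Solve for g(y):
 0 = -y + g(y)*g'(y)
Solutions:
 g(y) = -sqrt(C1 + y^2)
 g(y) = sqrt(C1 + y^2)


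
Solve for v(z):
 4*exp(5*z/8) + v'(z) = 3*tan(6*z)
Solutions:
 v(z) = C1 - 32*exp(5*z/8)/5 - log(cos(6*z))/2


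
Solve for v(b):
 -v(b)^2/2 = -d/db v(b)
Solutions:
 v(b) = -2/(C1 + b)


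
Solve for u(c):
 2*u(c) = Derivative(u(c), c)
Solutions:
 u(c) = C1*exp(2*c)


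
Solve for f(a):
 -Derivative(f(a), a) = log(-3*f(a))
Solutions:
 Integral(1/(log(-_y) + log(3)), (_y, f(a))) = C1 - a


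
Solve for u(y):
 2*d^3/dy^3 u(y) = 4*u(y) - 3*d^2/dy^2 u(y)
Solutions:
 u(y) = C1*exp(-y*((4*sqrt(3) + 7)^(-1/3) + 2 + (4*sqrt(3) + 7)^(1/3))/4)*sin(sqrt(3)*y*(-(4*sqrt(3) + 7)^(1/3) + (4*sqrt(3) + 7)^(-1/3))/4) + C2*exp(-y*((4*sqrt(3) + 7)^(-1/3) + 2 + (4*sqrt(3) + 7)^(1/3))/4)*cos(sqrt(3)*y*(-(4*sqrt(3) + 7)^(1/3) + (4*sqrt(3) + 7)^(-1/3))/4) + C3*exp(y*(-1 + (4*sqrt(3) + 7)^(-1/3) + (4*sqrt(3) + 7)^(1/3))/2)


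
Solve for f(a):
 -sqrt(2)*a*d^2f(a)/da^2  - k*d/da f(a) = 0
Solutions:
 f(a) = C1 + a^(-sqrt(2)*re(k)/2 + 1)*(C2*sin(sqrt(2)*log(a)*Abs(im(k))/2) + C3*cos(sqrt(2)*log(a)*im(k)/2))


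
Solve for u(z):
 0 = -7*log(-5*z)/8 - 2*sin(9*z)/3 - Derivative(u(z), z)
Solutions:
 u(z) = C1 - 7*z*log(-z)/8 - 7*z*log(5)/8 + 7*z/8 + 2*cos(9*z)/27


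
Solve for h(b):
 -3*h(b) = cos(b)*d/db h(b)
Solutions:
 h(b) = C1*(sin(b) - 1)^(3/2)/(sin(b) + 1)^(3/2)


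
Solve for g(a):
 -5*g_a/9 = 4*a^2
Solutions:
 g(a) = C1 - 12*a^3/5


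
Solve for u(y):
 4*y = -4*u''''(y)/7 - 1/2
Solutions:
 u(y) = C1 + C2*y + C3*y^2 + C4*y^3 - 7*y^5/120 - 7*y^4/192


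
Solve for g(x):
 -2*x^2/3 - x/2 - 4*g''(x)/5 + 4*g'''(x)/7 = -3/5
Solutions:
 g(x) = C1 + C2*x + C3*exp(7*x/5) - 5*x^4/72 - 305*x^3/1008 - 643*x^2/2352


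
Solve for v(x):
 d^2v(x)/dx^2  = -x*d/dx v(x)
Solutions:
 v(x) = C1 + C2*erf(sqrt(2)*x/2)


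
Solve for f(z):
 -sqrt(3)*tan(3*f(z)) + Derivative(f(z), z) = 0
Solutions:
 f(z) = -asin(C1*exp(3*sqrt(3)*z))/3 + pi/3
 f(z) = asin(C1*exp(3*sqrt(3)*z))/3


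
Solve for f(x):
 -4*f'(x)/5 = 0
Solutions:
 f(x) = C1


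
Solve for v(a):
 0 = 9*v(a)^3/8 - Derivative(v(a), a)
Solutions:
 v(a) = -2*sqrt(-1/(C1 + 9*a))
 v(a) = 2*sqrt(-1/(C1 + 9*a))


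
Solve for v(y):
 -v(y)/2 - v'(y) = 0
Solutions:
 v(y) = C1*exp(-y/2)


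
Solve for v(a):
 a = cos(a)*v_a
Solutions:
 v(a) = C1 + Integral(a/cos(a), a)


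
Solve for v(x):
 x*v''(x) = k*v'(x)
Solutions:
 v(x) = C1 + x^(re(k) + 1)*(C2*sin(log(x)*Abs(im(k))) + C3*cos(log(x)*im(k)))


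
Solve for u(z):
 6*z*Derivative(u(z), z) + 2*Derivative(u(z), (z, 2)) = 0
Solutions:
 u(z) = C1 + C2*erf(sqrt(6)*z/2)


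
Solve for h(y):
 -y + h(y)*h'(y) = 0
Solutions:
 h(y) = -sqrt(C1 + y^2)
 h(y) = sqrt(C1 + y^2)


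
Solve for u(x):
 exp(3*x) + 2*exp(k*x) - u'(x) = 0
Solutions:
 u(x) = C1 + exp(3*x)/3 + 2*exp(k*x)/k


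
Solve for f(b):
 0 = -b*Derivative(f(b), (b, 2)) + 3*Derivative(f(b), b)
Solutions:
 f(b) = C1 + C2*b^4


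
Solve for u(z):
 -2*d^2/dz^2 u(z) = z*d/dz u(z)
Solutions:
 u(z) = C1 + C2*erf(z/2)


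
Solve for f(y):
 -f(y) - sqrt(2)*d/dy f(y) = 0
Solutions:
 f(y) = C1*exp(-sqrt(2)*y/2)


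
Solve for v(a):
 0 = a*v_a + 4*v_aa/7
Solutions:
 v(a) = C1 + C2*erf(sqrt(14)*a/4)


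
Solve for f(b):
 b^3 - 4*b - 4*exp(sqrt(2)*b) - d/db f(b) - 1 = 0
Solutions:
 f(b) = C1 + b^4/4 - 2*b^2 - b - 2*sqrt(2)*exp(sqrt(2)*b)


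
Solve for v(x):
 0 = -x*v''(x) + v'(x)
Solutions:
 v(x) = C1 + C2*x^2


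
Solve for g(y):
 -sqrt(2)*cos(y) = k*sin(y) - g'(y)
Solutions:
 g(y) = C1 - k*cos(y) + sqrt(2)*sin(y)


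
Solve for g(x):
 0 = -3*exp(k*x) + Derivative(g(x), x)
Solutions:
 g(x) = C1 + 3*exp(k*x)/k


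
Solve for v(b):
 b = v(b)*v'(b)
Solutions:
 v(b) = -sqrt(C1 + b^2)
 v(b) = sqrt(C1 + b^2)


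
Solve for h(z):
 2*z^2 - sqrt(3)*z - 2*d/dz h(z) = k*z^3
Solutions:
 h(z) = C1 - k*z^4/8 + z^3/3 - sqrt(3)*z^2/4


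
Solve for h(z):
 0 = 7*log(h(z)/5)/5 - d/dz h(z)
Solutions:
 5*Integral(1/(-log(_y) + log(5)), (_y, h(z)))/7 = C1 - z


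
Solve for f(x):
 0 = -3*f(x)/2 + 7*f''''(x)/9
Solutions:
 f(x) = C1*exp(-42^(3/4)*x/14) + C2*exp(42^(3/4)*x/14) + C3*sin(42^(3/4)*x/14) + C4*cos(42^(3/4)*x/14)


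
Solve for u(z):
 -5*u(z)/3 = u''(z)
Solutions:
 u(z) = C1*sin(sqrt(15)*z/3) + C2*cos(sqrt(15)*z/3)


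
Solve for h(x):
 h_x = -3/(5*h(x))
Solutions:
 h(x) = -sqrt(C1 - 30*x)/5
 h(x) = sqrt(C1 - 30*x)/5


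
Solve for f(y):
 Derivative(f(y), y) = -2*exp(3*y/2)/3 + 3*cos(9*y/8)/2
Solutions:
 f(y) = C1 - 4*exp(3*y/2)/9 + 4*sin(9*y/8)/3


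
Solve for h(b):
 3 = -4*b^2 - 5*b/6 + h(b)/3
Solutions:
 h(b) = 12*b^2 + 5*b/2 + 9


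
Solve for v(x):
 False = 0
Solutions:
 v(x) = C1 + zoo*x + 5*log(cos(x))/8


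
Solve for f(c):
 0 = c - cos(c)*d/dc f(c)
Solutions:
 f(c) = C1 + Integral(c/cos(c), c)


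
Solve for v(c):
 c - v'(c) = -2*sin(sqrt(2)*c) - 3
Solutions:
 v(c) = C1 + c^2/2 + 3*c - sqrt(2)*cos(sqrt(2)*c)


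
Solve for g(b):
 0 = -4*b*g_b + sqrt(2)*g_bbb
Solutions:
 g(b) = C1 + Integral(C2*airyai(sqrt(2)*b) + C3*airybi(sqrt(2)*b), b)


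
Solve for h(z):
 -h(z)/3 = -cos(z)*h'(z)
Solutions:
 h(z) = C1*(sin(z) + 1)^(1/6)/(sin(z) - 1)^(1/6)


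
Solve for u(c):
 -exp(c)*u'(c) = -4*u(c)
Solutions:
 u(c) = C1*exp(-4*exp(-c))


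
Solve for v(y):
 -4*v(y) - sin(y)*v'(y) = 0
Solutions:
 v(y) = C1*(cos(y)^2 + 2*cos(y) + 1)/(cos(y)^2 - 2*cos(y) + 1)


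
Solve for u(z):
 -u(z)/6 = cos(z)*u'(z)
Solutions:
 u(z) = C1*(sin(z) - 1)^(1/12)/(sin(z) + 1)^(1/12)


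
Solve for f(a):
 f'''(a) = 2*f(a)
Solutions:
 f(a) = C3*exp(2^(1/3)*a) + (C1*sin(2^(1/3)*sqrt(3)*a/2) + C2*cos(2^(1/3)*sqrt(3)*a/2))*exp(-2^(1/3)*a/2)


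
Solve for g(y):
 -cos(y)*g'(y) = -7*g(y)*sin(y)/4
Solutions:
 g(y) = C1/cos(y)^(7/4)


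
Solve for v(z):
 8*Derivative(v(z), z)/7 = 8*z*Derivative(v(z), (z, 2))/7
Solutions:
 v(z) = C1 + C2*z^2


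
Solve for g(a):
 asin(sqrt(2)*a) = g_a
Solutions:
 g(a) = C1 + a*asin(sqrt(2)*a) + sqrt(2)*sqrt(1 - 2*a^2)/2


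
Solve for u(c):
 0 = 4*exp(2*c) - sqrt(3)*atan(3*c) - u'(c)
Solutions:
 u(c) = C1 - sqrt(3)*(c*atan(3*c) - log(9*c^2 + 1)/6) + 2*exp(2*c)


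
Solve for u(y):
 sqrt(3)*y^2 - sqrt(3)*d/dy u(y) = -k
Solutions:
 u(y) = C1 + sqrt(3)*k*y/3 + y^3/3


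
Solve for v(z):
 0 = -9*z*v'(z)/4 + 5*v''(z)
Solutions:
 v(z) = C1 + C2*erfi(3*sqrt(10)*z/20)


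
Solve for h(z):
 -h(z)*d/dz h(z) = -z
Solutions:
 h(z) = -sqrt(C1 + z^2)
 h(z) = sqrt(C1 + z^2)


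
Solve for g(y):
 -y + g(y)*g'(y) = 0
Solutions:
 g(y) = -sqrt(C1 + y^2)
 g(y) = sqrt(C1 + y^2)


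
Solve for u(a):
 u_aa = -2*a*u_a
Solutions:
 u(a) = C1 + C2*erf(a)


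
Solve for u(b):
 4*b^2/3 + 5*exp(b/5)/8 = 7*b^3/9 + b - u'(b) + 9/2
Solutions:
 u(b) = C1 + 7*b^4/36 - 4*b^3/9 + b^2/2 + 9*b/2 - 25*exp(b/5)/8


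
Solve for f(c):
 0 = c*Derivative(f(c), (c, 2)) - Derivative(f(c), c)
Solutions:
 f(c) = C1 + C2*c^2


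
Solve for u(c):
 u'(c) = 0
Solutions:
 u(c) = C1


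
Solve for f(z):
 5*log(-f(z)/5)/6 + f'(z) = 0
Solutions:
 6*Integral(1/(log(-_y) - log(5)), (_y, f(z)))/5 = C1 - z


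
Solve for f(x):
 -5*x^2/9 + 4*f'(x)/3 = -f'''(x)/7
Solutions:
 f(x) = C1 + C2*sin(2*sqrt(21)*x/3) + C3*cos(2*sqrt(21)*x/3) + 5*x^3/36 - 5*x/56


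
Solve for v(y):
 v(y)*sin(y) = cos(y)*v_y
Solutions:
 v(y) = C1/cos(y)


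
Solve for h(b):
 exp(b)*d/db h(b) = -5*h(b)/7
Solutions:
 h(b) = C1*exp(5*exp(-b)/7)


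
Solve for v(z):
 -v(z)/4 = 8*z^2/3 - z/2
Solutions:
 v(z) = 2*z*(3 - 16*z)/3


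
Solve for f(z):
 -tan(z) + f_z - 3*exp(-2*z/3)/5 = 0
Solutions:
 f(z) = C1 + log(tan(z)^2 + 1)/2 - 9*exp(-2*z/3)/10


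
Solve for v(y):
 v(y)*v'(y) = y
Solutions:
 v(y) = -sqrt(C1 + y^2)
 v(y) = sqrt(C1 + y^2)


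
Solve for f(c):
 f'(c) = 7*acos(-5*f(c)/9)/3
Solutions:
 Integral(1/acos(-5*_y/9), (_y, f(c))) = C1 + 7*c/3


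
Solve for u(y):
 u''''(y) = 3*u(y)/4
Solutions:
 u(y) = C1*exp(-sqrt(2)*3^(1/4)*y/2) + C2*exp(sqrt(2)*3^(1/4)*y/2) + C3*sin(sqrt(2)*3^(1/4)*y/2) + C4*cos(sqrt(2)*3^(1/4)*y/2)


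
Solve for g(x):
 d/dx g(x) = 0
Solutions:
 g(x) = C1


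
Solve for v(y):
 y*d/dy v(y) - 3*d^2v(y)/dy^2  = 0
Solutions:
 v(y) = C1 + C2*erfi(sqrt(6)*y/6)


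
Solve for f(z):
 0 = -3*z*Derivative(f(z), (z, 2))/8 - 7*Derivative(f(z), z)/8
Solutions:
 f(z) = C1 + C2/z^(4/3)


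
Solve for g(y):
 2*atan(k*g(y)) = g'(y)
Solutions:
 Integral(1/atan(_y*k), (_y, g(y))) = C1 + 2*y


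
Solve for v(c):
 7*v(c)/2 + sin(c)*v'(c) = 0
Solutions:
 v(c) = C1*(cos(c) + 1)^(7/4)/(cos(c) - 1)^(7/4)


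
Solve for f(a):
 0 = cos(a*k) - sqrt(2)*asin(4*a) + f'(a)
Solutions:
 f(a) = C1 + sqrt(2)*(a*asin(4*a) + sqrt(1 - 16*a^2)/4) - Piecewise((sin(a*k)/k, Ne(k, 0)), (a, True))


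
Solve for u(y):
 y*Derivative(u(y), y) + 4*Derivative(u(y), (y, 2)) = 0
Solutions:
 u(y) = C1 + C2*erf(sqrt(2)*y/4)


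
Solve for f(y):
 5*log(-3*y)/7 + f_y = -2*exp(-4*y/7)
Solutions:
 f(y) = C1 - 5*y*log(-y)/7 + 5*y*(1 - log(3))/7 + 7*exp(-4*y/7)/2


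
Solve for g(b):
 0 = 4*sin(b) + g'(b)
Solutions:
 g(b) = C1 + 4*cos(b)


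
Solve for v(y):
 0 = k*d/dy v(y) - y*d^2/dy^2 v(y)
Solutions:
 v(y) = C1 + y^(re(k) + 1)*(C2*sin(log(y)*Abs(im(k))) + C3*cos(log(y)*im(k)))


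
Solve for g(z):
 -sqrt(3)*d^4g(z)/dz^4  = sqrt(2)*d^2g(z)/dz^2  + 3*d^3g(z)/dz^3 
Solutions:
 g(z) = C1 + C2*z + (C3*sin(sqrt(3)*z*sqrt(-9 + 4*sqrt(6))/6) + C4*cos(sqrt(3)*z*sqrt(-9 + 4*sqrt(6))/6))*exp(-sqrt(3)*z/2)


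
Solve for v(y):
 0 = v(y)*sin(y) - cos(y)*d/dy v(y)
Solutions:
 v(y) = C1/cos(y)


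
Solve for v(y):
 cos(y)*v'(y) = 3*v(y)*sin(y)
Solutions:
 v(y) = C1/cos(y)^3


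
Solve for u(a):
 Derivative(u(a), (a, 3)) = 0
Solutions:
 u(a) = C1 + C2*a + C3*a^2


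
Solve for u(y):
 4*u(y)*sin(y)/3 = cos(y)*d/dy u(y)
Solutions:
 u(y) = C1/cos(y)^(4/3)


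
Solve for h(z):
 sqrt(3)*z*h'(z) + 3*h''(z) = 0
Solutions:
 h(z) = C1 + C2*erf(sqrt(2)*3^(3/4)*z/6)


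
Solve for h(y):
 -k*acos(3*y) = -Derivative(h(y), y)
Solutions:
 h(y) = C1 + k*(y*acos(3*y) - sqrt(1 - 9*y^2)/3)


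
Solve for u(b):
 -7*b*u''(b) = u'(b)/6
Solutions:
 u(b) = C1 + C2*b^(41/42)


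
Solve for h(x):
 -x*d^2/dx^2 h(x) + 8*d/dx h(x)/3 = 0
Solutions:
 h(x) = C1 + C2*x^(11/3)


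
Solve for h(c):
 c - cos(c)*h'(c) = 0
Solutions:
 h(c) = C1 + Integral(c/cos(c), c)


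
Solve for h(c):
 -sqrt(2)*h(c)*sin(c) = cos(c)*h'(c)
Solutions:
 h(c) = C1*cos(c)^(sqrt(2))


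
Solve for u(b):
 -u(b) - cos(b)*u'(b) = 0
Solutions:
 u(b) = C1*sqrt(sin(b) - 1)/sqrt(sin(b) + 1)


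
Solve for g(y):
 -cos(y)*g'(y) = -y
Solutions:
 g(y) = C1 + Integral(y/cos(y), y)


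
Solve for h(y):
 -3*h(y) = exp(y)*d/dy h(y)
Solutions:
 h(y) = C1*exp(3*exp(-y))


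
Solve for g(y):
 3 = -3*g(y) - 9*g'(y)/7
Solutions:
 g(y) = C1*exp(-7*y/3) - 1


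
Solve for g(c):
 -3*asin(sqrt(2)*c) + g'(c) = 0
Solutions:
 g(c) = C1 + 3*c*asin(sqrt(2)*c) + 3*sqrt(2)*sqrt(1 - 2*c^2)/2


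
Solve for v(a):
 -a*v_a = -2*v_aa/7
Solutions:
 v(a) = C1 + C2*erfi(sqrt(7)*a/2)


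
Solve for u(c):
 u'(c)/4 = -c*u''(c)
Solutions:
 u(c) = C1 + C2*c^(3/4)


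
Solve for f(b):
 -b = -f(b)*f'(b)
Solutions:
 f(b) = -sqrt(C1 + b^2)
 f(b) = sqrt(C1 + b^2)


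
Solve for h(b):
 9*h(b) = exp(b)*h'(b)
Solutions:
 h(b) = C1*exp(-9*exp(-b))


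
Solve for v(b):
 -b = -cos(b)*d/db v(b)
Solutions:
 v(b) = C1 + Integral(b/cos(b), b)


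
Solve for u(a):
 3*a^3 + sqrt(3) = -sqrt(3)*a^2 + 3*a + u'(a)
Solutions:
 u(a) = C1 + 3*a^4/4 + sqrt(3)*a^3/3 - 3*a^2/2 + sqrt(3)*a


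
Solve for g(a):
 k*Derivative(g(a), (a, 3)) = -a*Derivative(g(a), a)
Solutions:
 g(a) = C1 + Integral(C2*airyai(a*(-1/k)^(1/3)) + C3*airybi(a*(-1/k)^(1/3)), a)


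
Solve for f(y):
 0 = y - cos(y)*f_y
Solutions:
 f(y) = C1 + Integral(y/cos(y), y)


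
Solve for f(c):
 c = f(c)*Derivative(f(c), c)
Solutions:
 f(c) = -sqrt(C1 + c^2)
 f(c) = sqrt(C1 + c^2)


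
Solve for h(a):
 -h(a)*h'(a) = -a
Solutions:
 h(a) = -sqrt(C1 + a^2)
 h(a) = sqrt(C1 + a^2)


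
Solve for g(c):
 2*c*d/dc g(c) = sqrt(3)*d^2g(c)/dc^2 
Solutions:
 g(c) = C1 + C2*erfi(3^(3/4)*c/3)


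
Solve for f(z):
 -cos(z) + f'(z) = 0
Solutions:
 f(z) = C1 + sin(z)


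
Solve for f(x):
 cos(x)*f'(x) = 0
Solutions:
 f(x) = C1


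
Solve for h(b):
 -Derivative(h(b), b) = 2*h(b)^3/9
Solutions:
 h(b) = -3*sqrt(2)*sqrt(-1/(C1 - 2*b))/2
 h(b) = 3*sqrt(2)*sqrt(-1/(C1 - 2*b))/2


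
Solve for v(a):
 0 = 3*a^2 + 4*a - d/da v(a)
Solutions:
 v(a) = C1 + a^3 + 2*a^2


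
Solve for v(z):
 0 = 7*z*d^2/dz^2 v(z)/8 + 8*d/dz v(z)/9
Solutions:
 v(z) = C1 + C2/z^(1/63)


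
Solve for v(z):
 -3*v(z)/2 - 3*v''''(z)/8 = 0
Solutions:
 v(z) = (C1*sin(z) + C2*cos(z))*exp(-z) + (C3*sin(z) + C4*cos(z))*exp(z)


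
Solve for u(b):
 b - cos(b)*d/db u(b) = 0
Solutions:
 u(b) = C1 + Integral(b/cos(b), b)


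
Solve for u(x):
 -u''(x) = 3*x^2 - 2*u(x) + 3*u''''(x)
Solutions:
 u(x) = C1*exp(-sqrt(6)*x/3) + C2*exp(sqrt(6)*x/3) + C3*sin(x) + C4*cos(x) + 3*x^2/2 + 3/2


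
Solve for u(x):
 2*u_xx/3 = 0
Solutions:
 u(x) = C1 + C2*x


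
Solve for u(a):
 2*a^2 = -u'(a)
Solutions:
 u(a) = C1 - 2*a^3/3


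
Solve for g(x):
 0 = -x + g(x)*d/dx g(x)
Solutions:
 g(x) = -sqrt(C1 + x^2)
 g(x) = sqrt(C1 + x^2)


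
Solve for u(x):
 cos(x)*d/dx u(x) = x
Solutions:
 u(x) = C1 + Integral(x/cos(x), x)


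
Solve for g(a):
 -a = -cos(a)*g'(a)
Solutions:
 g(a) = C1 + Integral(a/cos(a), a)


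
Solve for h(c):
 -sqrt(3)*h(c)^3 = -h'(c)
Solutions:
 h(c) = -sqrt(2)*sqrt(-1/(C1 + sqrt(3)*c))/2
 h(c) = sqrt(2)*sqrt(-1/(C1 + sqrt(3)*c))/2


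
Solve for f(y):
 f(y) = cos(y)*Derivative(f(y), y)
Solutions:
 f(y) = C1*sqrt(sin(y) + 1)/sqrt(sin(y) - 1)


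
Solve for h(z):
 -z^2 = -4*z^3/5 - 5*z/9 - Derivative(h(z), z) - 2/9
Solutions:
 h(z) = C1 - z^4/5 + z^3/3 - 5*z^2/18 - 2*z/9


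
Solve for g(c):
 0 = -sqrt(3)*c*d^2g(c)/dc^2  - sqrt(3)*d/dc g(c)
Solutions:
 g(c) = C1 + C2*log(c)


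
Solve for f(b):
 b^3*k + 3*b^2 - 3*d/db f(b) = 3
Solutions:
 f(b) = C1 + b^4*k/12 + b^3/3 - b


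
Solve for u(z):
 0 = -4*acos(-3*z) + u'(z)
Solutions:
 u(z) = C1 + 4*z*acos(-3*z) + 4*sqrt(1 - 9*z^2)/3


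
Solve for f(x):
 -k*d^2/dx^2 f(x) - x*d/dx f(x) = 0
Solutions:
 f(x) = C1 + C2*sqrt(k)*erf(sqrt(2)*x*sqrt(1/k)/2)


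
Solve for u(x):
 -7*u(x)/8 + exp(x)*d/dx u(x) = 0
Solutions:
 u(x) = C1*exp(-7*exp(-x)/8)


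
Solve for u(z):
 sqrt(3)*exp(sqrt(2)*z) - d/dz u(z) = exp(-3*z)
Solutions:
 u(z) = C1 + sqrt(6)*exp(sqrt(2)*z)/2 + exp(-3*z)/3


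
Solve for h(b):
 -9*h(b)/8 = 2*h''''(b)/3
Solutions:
 h(b) = (C1*sin(sqrt(2)*3^(3/4)*b/4) + C2*cos(sqrt(2)*3^(3/4)*b/4))*exp(-sqrt(2)*3^(3/4)*b/4) + (C3*sin(sqrt(2)*3^(3/4)*b/4) + C4*cos(sqrt(2)*3^(3/4)*b/4))*exp(sqrt(2)*3^(3/4)*b/4)


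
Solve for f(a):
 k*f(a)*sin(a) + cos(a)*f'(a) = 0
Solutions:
 f(a) = C1*exp(k*log(cos(a)))


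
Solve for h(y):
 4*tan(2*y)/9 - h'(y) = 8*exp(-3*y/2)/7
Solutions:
 h(y) = C1 + log(tan(2*y)^2 + 1)/9 + 16*exp(-3*y/2)/21


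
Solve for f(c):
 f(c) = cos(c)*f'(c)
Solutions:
 f(c) = C1*sqrt(sin(c) + 1)/sqrt(sin(c) - 1)


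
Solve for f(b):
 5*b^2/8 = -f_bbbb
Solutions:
 f(b) = C1 + C2*b + C3*b^2 + C4*b^3 - b^6/576


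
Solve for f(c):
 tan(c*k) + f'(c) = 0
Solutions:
 f(c) = C1 - Piecewise((-log(cos(c*k))/k, Ne(k, 0)), (0, True))


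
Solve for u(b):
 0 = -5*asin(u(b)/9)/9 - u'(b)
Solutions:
 Integral(1/asin(_y/9), (_y, u(b))) = C1 - 5*b/9


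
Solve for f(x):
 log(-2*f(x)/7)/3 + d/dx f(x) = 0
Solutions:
 3*Integral(1/(log(-_y) - log(7) + log(2)), (_y, f(x))) = C1 - x


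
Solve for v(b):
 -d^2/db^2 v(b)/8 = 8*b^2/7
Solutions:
 v(b) = C1 + C2*b - 16*b^4/21


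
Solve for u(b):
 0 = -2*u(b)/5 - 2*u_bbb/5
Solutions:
 u(b) = C3*exp(-b) + (C1*sin(sqrt(3)*b/2) + C2*cos(sqrt(3)*b/2))*exp(b/2)


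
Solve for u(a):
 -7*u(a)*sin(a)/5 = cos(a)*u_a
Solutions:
 u(a) = C1*cos(a)^(7/5)


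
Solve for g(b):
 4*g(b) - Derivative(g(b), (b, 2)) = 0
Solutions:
 g(b) = C1*exp(-2*b) + C2*exp(2*b)


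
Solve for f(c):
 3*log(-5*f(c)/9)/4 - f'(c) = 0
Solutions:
 -4*Integral(1/(log(-_y) - 2*log(3) + log(5)), (_y, f(c)))/3 = C1 - c


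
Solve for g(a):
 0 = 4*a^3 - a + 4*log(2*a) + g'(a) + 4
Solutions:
 g(a) = C1 - a^4 + a^2/2 - 4*a*log(a) - a*log(16)


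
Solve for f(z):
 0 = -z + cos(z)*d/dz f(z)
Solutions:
 f(z) = C1 + Integral(z/cos(z), z)


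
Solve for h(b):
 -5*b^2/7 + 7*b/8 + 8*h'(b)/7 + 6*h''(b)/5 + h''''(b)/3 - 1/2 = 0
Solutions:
 h(b) = C1 + C2*exp(b*(-7*175^(1/3)*6^(2/3)/(50 + sqrt(3970))^(1/3) + 1470^(1/3)*(50 + sqrt(3970))^(1/3))/70)*sin(3^(1/6)*b*(21*175^(1/3)*2^(2/3)/(50 + sqrt(3970))^(1/3) + 3^(2/3)*490^(1/3)*(50 + sqrt(3970))^(1/3))/70) + C3*exp(b*(-7*175^(1/3)*6^(2/3)/(50 + sqrt(3970))^(1/3) + 1470^(1/3)*(50 + sqrt(3970))^(1/3))/70)*cos(3^(1/6)*b*(21*175^(1/3)*2^(2/3)/(50 + sqrt(3970))^(1/3) + 3^(2/3)*490^(1/3)*(50 + sqrt(3970))^(1/3))/70) + C4*exp(-b*(-7*175^(1/3)*6^(2/3)/(50 + sqrt(3970))^(1/3) + 1470^(1/3)*(50 + sqrt(3970))^(1/3))/35) + 5*b^3/24 - 133*b^2/128 + 3353*b/1280
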